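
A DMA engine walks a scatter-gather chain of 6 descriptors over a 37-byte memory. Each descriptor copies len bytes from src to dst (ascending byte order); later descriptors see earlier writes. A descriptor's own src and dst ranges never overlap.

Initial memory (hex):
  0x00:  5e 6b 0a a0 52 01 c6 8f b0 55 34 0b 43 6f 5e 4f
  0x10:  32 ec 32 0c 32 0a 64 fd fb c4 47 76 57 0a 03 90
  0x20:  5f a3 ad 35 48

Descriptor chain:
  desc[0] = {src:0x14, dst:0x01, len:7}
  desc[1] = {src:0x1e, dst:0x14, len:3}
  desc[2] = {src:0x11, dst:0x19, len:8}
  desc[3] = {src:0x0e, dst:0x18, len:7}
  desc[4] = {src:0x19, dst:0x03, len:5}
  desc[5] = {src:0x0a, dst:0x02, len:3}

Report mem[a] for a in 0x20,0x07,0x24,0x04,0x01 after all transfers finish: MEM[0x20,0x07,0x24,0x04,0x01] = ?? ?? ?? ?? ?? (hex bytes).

D0: mem[0x01..0x07] <- [32 0a 64 fd fb c4 47]
D1: mem[0x14..0x16] <- [03 90 5f]
D2: mem[0x19..0x20] <- [ec 32 0c 03 90 5f fd fb]
D3: mem[0x18..0x1e] <- [5e 4f 32 ec 32 0c 03]
D4: mem[0x03..0x07] <- [4f 32 ec 32 0c]
D5: mem[0x02..0x04] <- [34 0b 43]
query mem[0x20]=0xfb, mem[0x07]=0x0c, mem[0x24]=0x48, mem[0x04]=0x43, mem[0x01]=0x32

MEM[0x20,0x07,0x24,0x04,0x01] = fb 0c 48 43 32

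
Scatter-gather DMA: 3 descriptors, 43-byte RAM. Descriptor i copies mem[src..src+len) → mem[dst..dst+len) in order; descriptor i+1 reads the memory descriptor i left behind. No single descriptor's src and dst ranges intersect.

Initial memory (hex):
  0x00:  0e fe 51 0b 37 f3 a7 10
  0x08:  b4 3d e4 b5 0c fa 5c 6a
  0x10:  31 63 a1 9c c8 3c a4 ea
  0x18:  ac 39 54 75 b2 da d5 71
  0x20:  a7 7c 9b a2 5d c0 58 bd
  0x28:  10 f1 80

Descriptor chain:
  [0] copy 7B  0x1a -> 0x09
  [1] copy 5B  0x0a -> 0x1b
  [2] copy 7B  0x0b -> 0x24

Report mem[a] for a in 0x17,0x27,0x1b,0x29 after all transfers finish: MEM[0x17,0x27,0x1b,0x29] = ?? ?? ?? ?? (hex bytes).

D0: mem[0x09..0x0f] <- [54 75 b2 da d5 71 a7]
D1: mem[0x1b..0x1f] <- [75 b2 da d5 71]
D2: mem[0x24..0x2a] <- [b2 da d5 71 a7 31 63]
query mem[0x17]=0xea, mem[0x27]=0x71, mem[0x1b]=0x75, mem[0x29]=0x31

MEM[0x17,0x27,0x1b,0x29] = ea 71 75 31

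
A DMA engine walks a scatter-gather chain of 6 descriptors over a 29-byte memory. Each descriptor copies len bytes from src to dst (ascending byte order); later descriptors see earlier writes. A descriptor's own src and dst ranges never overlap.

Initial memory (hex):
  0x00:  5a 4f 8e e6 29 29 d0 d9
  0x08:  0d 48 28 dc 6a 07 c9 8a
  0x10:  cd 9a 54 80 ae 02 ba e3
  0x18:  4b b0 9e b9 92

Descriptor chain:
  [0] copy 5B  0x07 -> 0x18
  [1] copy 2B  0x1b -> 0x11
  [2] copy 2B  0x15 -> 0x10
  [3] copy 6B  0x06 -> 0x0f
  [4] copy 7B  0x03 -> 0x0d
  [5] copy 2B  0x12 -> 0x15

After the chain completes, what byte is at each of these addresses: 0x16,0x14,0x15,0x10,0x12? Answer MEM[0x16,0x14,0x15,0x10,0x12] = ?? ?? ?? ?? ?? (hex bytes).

  after D0: wrote 5B at 0x18 = d90d4828dc
  after D1: wrote 2B at 0x11 = 28dc
  after D2: wrote 2B at 0x10 = 02ba
  after D3: wrote 6B at 0x0f = d0d90d4828dc
  after D4: wrote 7B at 0x0d = e62929d0d90d48
  after D5: wrote 2B at 0x15 = 0d48
query mem[0x16]=0x48, mem[0x14]=0xdc, mem[0x15]=0x0d, mem[0x10]=0xd0, mem[0x12]=0x0d

MEM[0x16,0x14,0x15,0x10,0x12] = 48 dc 0d d0 0d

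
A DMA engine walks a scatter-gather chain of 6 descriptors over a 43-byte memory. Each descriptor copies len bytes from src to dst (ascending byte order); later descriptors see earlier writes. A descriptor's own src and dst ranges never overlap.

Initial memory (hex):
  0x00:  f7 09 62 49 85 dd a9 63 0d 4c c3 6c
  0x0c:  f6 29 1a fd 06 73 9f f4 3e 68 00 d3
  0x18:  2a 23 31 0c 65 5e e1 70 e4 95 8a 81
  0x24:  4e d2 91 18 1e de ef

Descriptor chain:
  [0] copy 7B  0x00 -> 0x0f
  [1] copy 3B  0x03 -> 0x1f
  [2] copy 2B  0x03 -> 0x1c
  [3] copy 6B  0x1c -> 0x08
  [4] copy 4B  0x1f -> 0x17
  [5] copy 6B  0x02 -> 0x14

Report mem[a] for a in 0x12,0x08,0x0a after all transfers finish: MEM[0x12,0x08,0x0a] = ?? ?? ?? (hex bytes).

MEM[0x12,0x08,0x0a] = 49 49 e1

#0 dst[0x0f+7] := {0xf7,0x09,0x62,0x49,0x85,0xdd,0xa9}
#1 dst[0x1f+3] := {0x49,0x85,0xdd}
#2 dst[0x1c+2] := {0x49,0x85}
#3 dst[0x08+6] := {0x49,0x85,0xe1,0x49,0x85,0xdd}
#4 dst[0x17+4] := {0x49,0x85,0xdd,0x8a}
#5 dst[0x14+6] := {0x62,0x49,0x85,0xdd,0xa9,0x63}
query mem[0x12]=0x49, mem[0x08]=0x49, mem[0x0a]=0xe1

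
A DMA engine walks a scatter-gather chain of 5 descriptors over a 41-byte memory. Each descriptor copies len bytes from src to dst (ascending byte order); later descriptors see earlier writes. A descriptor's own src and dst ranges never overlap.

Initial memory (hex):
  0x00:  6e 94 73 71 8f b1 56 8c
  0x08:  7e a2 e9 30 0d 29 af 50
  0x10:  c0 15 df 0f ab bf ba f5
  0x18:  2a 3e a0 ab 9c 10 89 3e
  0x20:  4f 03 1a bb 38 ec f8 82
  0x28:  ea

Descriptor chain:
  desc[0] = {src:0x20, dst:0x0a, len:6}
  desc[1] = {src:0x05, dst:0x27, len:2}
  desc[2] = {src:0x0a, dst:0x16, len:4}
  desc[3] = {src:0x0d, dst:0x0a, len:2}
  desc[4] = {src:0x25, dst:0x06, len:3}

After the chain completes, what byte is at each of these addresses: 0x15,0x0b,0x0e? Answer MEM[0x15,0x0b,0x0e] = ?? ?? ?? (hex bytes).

MEM[0x15,0x0b,0x0e] = bf 38 38

  after D0: wrote 6B at 0x0a = 4f031abb38ec
  after D1: wrote 2B at 0x27 = b156
  after D2: wrote 4B at 0x16 = 4f031abb
  after D3: wrote 2B at 0x0a = bb38
  after D4: wrote 3B at 0x06 = ecf8b1
query mem[0x15]=0xbf, mem[0x0b]=0x38, mem[0x0e]=0x38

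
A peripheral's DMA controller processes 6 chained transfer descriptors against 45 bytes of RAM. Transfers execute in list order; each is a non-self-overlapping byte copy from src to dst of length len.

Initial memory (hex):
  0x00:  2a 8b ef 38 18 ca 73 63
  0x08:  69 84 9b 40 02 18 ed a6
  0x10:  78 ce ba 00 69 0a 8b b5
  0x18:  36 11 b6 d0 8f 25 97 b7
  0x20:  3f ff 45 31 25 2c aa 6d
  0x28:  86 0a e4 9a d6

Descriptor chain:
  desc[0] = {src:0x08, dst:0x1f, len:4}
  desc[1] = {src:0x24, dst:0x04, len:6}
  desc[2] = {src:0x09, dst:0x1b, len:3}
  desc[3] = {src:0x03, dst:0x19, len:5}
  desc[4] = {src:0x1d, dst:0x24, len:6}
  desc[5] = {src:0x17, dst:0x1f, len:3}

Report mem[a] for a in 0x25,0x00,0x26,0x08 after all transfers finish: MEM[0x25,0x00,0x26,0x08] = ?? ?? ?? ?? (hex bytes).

MEM[0x25,0x00,0x26,0x08] = 97 2a 69 86

D0: mem[0x1f..0x22] <- [69 84 9b 40]
D1: mem[0x04..0x09] <- [25 2c aa 6d 86 0a]
D2: mem[0x1b..0x1d] <- [0a 9b 40]
D3: mem[0x19..0x1d] <- [38 25 2c aa 6d]
D4: mem[0x24..0x29] <- [6d 97 69 84 9b 40]
D5: mem[0x1f..0x21] <- [b5 36 38]
query mem[0x25]=0x97, mem[0x00]=0x2a, mem[0x26]=0x69, mem[0x08]=0x86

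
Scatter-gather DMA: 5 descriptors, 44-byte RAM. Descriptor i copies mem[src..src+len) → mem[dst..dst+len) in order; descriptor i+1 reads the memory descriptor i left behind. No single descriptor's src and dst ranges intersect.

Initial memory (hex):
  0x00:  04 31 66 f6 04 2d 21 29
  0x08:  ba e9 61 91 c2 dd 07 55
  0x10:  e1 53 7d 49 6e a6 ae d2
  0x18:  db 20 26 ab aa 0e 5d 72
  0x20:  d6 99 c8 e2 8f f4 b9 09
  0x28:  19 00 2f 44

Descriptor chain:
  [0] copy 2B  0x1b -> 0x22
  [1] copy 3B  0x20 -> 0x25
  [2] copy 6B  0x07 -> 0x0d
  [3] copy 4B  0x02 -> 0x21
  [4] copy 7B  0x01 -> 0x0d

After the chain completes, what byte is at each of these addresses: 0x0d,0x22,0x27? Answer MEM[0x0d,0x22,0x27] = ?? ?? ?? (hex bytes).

MEM[0x0d,0x22,0x27] = 31 f6 ab

[0] 0x1b->0x22 len=2 : ab aa
[1] 0x20->0x25 len=3 : d6 99 ab
[2] 0x07->0x0d len=6 : 29 ba e9 61 91 c2
[3] 0x02->0x21 len=4 : 66 f6 04 2d
[4] 0x01->0x0d len=7 : 31 66 f6 04 2d 21 29
query mem[0x0d]=0x31, mem[0x22]=0xf6, mem[0x27]=0xab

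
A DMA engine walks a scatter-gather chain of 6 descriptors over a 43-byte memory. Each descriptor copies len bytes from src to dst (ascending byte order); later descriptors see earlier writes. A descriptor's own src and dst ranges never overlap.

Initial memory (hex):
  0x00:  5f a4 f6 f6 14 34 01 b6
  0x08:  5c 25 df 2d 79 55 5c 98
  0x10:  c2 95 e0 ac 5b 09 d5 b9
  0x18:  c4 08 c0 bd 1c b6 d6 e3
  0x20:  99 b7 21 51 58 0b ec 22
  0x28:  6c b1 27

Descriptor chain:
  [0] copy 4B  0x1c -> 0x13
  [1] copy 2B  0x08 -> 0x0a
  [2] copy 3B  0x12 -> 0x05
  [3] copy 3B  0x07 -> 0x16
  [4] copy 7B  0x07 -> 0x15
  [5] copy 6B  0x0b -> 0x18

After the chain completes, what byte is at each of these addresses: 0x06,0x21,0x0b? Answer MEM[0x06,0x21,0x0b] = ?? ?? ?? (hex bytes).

MEM[0x06,0x21,0x0b] = 1c b7 25

#0 dst[0x13+4] := {0x1c,0xb6,0xd6,0xe3}
#1 dst[0x0a+2] := {0x5c,0x25}
#2 dst[0x05+3] := {0xe0,0x1c,0xb6}
#3 dst[0x16+3] := {0xb6,0x5c,0x25}
#4 dst[0x15+7] := {0xb6,0x5c,0x25,0x5c,0x25,0x79,0x55}
#5 dst[0x18+6] := {0x25,0x79,0x55,0x5c,0x98,0xc2}
query mem[0x06]=0x1c, mem[0x21]=0xb7, mem[0x0b]=0x25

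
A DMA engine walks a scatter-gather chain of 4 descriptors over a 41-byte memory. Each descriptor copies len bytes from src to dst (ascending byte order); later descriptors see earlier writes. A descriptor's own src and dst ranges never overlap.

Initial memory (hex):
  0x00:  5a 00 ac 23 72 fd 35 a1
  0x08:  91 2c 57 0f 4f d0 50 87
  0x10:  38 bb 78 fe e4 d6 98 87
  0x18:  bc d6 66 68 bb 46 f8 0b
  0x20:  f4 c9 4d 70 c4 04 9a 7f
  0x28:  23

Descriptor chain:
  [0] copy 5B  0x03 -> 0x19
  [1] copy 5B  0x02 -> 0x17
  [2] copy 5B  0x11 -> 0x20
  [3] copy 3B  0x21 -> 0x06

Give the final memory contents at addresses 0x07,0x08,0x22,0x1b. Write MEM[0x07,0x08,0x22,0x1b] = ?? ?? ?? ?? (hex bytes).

[0] 0x03->0x19 len=5 : 23 72 fd 35 a1
[1] 0x02->0x17 len=5 : ac 23 72 fd 35
[2] 0x11->0x20 len=5 : bb 78 fe e4 d6
[3] 0x21->0x06 len=3 : 78 fe e4
query mem[0x07]=0xfe, mem[0x08]=0xe4, mem[0x22]=0xfe, mem[0x1b]=0x35

MEM[0x07,0x08,0x22,0x1b] = fe e4 fe 35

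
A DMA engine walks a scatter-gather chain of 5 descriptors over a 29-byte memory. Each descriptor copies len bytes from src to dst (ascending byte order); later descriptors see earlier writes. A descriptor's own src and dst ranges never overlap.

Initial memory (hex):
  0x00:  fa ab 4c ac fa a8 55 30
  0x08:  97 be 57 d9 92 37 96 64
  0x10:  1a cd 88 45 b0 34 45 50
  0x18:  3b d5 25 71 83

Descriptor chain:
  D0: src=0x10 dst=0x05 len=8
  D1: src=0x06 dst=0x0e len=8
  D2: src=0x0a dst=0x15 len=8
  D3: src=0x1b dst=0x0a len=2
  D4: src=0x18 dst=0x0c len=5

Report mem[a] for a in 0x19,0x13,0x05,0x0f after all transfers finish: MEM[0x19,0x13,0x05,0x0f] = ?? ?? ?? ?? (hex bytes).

[0] 0x10->0x05 len=8 : 1a cd 88 45 b0 34 45 50
[1] 0x06->0x0e len=8 : cd 88 45 b0 34 45 50 37
[2] 0x0a->0x15 len=8 : 34 45 50 37 cd 88 45 b0
[3] 0x1b->0x0a len=2 : 45 b0
[4] 0x18->0x0c len=5 : 37 cd 88 45 b0
query mem[0x19]=0xcd, mem[0x13]=0x45, mem[0x05]=0x1a, mem[0x0f]=0x45

MEM[0x19,0x13,0x05,0x0f] = cd 45 1a 45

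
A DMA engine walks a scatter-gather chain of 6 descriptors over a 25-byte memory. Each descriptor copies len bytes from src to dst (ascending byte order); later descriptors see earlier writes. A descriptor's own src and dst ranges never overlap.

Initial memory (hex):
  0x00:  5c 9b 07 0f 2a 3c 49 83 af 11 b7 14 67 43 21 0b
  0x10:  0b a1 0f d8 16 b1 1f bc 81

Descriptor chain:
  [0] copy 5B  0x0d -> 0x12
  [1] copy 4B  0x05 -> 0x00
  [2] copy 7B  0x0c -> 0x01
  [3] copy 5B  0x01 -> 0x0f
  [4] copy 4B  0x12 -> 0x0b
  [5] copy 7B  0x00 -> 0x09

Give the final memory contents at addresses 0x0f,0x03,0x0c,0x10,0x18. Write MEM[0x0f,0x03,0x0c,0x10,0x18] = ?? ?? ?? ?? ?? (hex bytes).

MEM[0x0f,0x03,0x0c,0x10,0x18] = a1 21 21 43 81

D0: mem[0x12..0x16] <- [43 21 0b 0b a1]
D1: mem[0x00..0x03] <- [3c 49 83 af]
D2: mem[0x01..0x07] <- [67 43 21 0b 0b a1 43]
D3: mem[0x0f..0x13] <- [67 43 21 0b 0b]
D4: mem[0x0b..0x0e] <- [0b 0b 0b 0b]
D5: mem[0x09..0x0f] <- [3c 67 43 21 0b 0b a1]
query mem[0x0f]=0xa1, mem[0x03]=0x21, mem[0x0c]=0x21, mem[0x10]=0x43, mem[0x18]=0x81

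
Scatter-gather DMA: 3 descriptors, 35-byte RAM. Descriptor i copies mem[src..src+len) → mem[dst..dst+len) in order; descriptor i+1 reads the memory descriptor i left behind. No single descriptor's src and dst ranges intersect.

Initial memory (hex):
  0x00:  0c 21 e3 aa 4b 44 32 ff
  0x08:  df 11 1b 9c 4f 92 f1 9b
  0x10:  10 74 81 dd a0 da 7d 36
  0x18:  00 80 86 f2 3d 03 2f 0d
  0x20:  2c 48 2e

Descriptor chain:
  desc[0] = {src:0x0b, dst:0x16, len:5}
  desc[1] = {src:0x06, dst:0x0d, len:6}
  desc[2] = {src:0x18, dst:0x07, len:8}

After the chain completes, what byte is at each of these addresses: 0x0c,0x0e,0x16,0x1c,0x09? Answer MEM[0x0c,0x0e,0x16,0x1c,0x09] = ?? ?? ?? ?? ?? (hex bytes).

MEM[0x0c,0x0e,0x16,0x1c,0x09] = 03 0d 9c 3d 9b

D0: mem[0x16..0x1a] <- [9c 4f 92 f1 9b]
D1: mem[0x0d..0x12] <- [32 ff df 11 1b 9c]
D2: mem[0x07..0x0e] <- [92 f1 9b f2 3d 03 2f 0d]
query mem[0x0c]=0x03, mem[0x0e]=0x0d, mem[0x16]=0x9c, mem[0x1c]=0x3d, mem[0x09]=0x9b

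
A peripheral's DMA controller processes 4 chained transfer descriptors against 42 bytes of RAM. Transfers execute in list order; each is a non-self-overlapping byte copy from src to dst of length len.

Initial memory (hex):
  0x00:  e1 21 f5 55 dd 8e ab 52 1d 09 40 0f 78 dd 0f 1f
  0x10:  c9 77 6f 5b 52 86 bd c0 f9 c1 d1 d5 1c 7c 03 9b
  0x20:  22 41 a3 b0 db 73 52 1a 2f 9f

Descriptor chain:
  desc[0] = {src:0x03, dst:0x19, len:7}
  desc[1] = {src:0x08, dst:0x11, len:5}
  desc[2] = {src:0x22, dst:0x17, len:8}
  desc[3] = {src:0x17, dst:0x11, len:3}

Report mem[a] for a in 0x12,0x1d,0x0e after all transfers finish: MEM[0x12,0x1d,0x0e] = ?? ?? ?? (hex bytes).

MEM[0x12,0x1d,0x0e] = b0 2f 0f

[0] 0x03->0x19 len=7 : 55 dd 8e ab 52 1d 09
[1] 0x08->0x11 len=5 : 1d 09 40 0f 78
[2] 0x22->0x17 len=8 : a3 b0 db 73 52 1a 2f 9f
[3] 0x17->0x11 len=3 : a3 b0 db
query mem[0x12]=0xb0, mem[0x1d]=0x2f, mem[0x0e]=0x0f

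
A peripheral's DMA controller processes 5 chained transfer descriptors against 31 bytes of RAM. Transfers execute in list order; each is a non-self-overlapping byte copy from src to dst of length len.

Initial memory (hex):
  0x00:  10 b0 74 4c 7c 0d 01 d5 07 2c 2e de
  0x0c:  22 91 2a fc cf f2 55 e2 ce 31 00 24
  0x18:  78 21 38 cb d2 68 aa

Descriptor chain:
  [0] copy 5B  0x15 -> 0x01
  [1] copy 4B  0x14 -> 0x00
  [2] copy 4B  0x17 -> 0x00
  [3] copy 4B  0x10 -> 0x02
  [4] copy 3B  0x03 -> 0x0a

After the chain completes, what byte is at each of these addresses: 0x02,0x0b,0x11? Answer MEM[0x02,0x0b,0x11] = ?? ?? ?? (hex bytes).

[0] 0x15->0x01 len=5 : 31 00 24 78 21
[1] 0x14->0x00 len=4 : ce 31 00 24
[2] 0x17->0x00 len=4 : 24 78 21 38
[3] 0x10->0x02 len=4 : cf f2 55 e2
[4] 0x03->0x0a len=3 : f2 55 e2
query mem[0x02]=0xcf, mem[0x0b]=0x55, mem[0x11]=0xf2

MEM[0x02,0x0b,0x11] = cf 55 f2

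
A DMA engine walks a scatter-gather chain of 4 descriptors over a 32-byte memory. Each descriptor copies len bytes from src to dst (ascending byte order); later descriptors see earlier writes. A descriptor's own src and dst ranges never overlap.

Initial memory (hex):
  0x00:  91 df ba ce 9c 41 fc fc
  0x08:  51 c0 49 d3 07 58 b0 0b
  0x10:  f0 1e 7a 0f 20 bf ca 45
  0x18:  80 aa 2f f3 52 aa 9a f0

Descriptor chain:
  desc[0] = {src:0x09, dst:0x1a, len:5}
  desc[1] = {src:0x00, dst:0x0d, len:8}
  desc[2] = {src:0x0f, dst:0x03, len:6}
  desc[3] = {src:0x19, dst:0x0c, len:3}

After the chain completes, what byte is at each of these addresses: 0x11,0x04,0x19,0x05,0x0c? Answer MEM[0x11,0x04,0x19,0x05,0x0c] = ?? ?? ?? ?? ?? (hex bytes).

MEM[0x11,0x04,0x19,0x05,0x0c] = 9c ce aa 9c aa

D0: mem[0x1a..0x1e] <- [c0 49 d3 07 58]
D1: mem[0x0d..0x14] <- [91 df ba ce 9c 41 fc fc]
D2: mem[0x03..0x08] <- [ba ce 9c 41 fc fc]
D3: mem[0x0c..0x0e] <- [aa c0 49]
query mem[0x11]=0x9c, mem[0x04]=0xce, mem[0x19]=0xaa, mem[0x05]=0x9c, mem[0x0c]=0xaa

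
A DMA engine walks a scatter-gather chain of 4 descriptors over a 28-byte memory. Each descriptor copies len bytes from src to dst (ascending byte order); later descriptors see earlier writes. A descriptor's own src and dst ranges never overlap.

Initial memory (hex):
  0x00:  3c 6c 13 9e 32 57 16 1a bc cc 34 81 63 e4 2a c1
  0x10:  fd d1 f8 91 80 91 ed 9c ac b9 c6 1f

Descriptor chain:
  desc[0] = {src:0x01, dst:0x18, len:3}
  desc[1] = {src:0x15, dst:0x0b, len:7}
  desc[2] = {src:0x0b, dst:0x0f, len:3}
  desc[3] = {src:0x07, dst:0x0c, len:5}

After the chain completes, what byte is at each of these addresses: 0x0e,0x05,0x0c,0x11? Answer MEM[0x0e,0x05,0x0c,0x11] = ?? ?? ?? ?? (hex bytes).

MEM[0x0e,0x05,0x0c,0x11] = cc 57 1a 9c

  after D0: wrote 3B at 0x18 = 6c139e
  after D1: wrote 7B at 0x0b = 91ed9c6c139e1f
  after D2: wrote 3B at 0x0f = 91ed9c
  after D3: wrote 5B at 0x0c = 1abccc3491
query mem[0x0e]=0xcc, mem[0x05]=0x57, mem[0x0c]=0x1a, mem[0x11]=0x9c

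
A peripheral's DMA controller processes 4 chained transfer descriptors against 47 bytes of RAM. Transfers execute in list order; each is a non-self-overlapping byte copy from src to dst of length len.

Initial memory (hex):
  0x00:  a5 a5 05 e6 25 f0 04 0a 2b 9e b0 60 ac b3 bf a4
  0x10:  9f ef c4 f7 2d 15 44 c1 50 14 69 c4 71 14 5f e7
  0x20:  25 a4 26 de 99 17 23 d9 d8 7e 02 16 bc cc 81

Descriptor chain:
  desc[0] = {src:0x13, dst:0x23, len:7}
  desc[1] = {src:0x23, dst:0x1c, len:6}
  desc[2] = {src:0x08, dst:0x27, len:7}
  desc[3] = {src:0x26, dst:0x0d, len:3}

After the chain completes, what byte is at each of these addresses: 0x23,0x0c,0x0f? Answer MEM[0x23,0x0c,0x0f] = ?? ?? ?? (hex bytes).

MEM[0x23,0x0c,0x0f] = f7 ac 9e

  after D0: wrote 7B at 0x23 = f72d1544c15014
  after D1: wrote 6B at 0x1c = f72d1544c150
  after D2: wrote 7B at 0x27 = 2b9eb060acb3bf
  after D3: wrote 3B at 0x0d = 442b9e
query mem[0x23]=0xf7, mem[0x0c]=0xac, mem[0x0f]=0x9e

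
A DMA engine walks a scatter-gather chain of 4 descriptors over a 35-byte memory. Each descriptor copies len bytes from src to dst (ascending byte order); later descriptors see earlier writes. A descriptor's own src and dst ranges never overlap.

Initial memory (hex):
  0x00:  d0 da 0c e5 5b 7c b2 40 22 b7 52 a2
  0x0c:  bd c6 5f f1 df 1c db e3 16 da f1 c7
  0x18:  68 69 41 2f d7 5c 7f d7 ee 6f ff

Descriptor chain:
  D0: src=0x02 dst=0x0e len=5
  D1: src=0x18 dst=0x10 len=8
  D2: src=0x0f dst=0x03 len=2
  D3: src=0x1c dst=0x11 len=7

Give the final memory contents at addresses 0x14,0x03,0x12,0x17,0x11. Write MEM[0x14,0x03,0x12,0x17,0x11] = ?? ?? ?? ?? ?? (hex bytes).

[0] 0x02->0x0e len=5 : 0c e5 5b 7c b2
[1] 0x18->0x10 len=8 : 68 69 41 2f d7 5c 7f d7
[2] 0x0f->0x03 len=2 : e5 68
[3] 0x1c->0x11 len=7 : d7 5c 7f d7 ee 6f ff
query mem[0x14]=0xd7, mem[0x03]=0xe5, mem[0x12]=0x5c, mem[0x17]=0xff, mem[0x11]=0xd7

MEM[0x14,0x03,0x12,0x17,0x11] = d7 e5 5c ff d7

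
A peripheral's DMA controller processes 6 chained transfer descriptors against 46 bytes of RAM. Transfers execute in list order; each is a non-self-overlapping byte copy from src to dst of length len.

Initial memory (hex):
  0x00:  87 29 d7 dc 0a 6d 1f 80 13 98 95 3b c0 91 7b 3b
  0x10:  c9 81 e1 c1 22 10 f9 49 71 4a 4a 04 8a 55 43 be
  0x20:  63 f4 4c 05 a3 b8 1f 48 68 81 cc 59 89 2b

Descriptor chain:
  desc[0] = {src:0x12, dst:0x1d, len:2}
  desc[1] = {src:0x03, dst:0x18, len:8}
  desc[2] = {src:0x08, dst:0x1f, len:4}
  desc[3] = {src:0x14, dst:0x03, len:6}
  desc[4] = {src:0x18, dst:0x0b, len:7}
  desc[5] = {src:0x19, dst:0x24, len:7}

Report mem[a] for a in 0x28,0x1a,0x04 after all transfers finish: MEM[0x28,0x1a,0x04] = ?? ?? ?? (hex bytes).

MEM[0x28,0x1a,0x04] = 13 6d 10

  after D0: wrote 2B at 0x1d = e1c1
  after D1: wrote 8B at 0x18 = dc0a6d1f80139895
  after D2: wrote 4B at 0x1f = 1398953b
  after D3: wrote 6B at 0x03 = 2210f949dc0a
  after D4: wrote 7B at 0x0b = dc0a6d1f801398
  after D5: wrote 7B at 0x24 = 0a6d1f80139813
query mem[0x28]=0x13, mem[0x1a]=0x6d, mem[0x04]=0x10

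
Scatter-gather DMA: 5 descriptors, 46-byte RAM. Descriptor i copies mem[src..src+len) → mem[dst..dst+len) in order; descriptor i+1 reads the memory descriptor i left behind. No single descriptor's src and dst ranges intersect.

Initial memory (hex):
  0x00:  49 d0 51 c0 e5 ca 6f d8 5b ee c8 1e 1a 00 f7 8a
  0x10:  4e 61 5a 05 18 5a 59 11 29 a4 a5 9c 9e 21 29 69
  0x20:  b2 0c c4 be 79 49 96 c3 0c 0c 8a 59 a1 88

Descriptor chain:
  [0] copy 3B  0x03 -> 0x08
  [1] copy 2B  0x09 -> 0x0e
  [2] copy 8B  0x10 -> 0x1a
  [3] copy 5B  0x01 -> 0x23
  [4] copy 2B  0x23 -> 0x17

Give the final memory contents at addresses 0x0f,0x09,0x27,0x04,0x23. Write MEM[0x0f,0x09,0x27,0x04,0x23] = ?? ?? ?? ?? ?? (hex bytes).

MEM[0x0f,0x09,0x27,0x04,0x23] = ca e5 ca e5 d0

  after D0: wrote 3B at 0x08 = c0e5ca
  after D1: wrote 2B at 0x0e = e5ca
  after D2: wrote 8B at 0x1a = 4e615a05185a5911
  after D3: wrote 5B at 0x23 = d051c0e5ca
  after D4: wrote 2B at 0x17 = d051
query mem[0x0f]=0xca, mem[0x09]=0xe5, mem[0x27]=0xca, mem[0x04]=0xe5, mem[0x23]=0xd0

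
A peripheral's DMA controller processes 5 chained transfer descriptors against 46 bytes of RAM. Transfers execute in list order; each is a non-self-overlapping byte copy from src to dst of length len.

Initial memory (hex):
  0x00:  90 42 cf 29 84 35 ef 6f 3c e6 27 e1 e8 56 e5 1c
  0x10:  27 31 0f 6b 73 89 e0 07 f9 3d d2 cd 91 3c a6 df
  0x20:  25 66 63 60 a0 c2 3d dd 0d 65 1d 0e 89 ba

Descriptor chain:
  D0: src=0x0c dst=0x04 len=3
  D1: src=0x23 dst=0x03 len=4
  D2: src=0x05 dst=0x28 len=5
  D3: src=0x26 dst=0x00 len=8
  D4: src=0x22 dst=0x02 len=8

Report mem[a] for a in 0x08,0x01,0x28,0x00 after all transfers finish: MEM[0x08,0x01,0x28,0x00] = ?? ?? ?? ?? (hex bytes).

MEM[0x08,0x01,0x28,0x00] = c2 dd c2 3d

D0: mem[0x04..0x06] <- [e8 56 e5]
D1: mem[0x03..0x06] <- [60 a0 c2 3d]
D2: mem[0x28..0x2c] <- [c2 3d 6f 3c e6]
D3: mem[0x00..0x07] <- [3d dd c2 3d 6f 3c e6 ba]
D4: mem[0x02..0x09] <- [63 60 a0 c2 3d dd c2 3d]
query mem[0x08]=0xc2, mem[0x01]=0xdd, mem[0x28]=0xc2, mem[0x00]=0x3d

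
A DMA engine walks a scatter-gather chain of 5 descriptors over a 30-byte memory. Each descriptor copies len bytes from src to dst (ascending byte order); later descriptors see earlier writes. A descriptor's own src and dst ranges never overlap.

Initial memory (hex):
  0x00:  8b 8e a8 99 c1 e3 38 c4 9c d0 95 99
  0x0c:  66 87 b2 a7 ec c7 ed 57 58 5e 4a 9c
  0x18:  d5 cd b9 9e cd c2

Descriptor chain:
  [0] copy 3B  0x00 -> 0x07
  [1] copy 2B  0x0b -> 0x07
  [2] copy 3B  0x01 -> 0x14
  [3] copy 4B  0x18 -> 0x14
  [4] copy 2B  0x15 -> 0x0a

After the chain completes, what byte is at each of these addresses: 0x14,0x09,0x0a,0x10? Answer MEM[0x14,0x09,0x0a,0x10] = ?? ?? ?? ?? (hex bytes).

D0: mem[0x07..0x09] <- [8b 8e a8]
D1: mem[0x07..0x08] <- [99 66]
D2: mem[0x14..0x16] <- [8e a8 99]
D3: mem[0x14..0x17] <- [d5 cd b9 9e]
D4: mem[0x0a..0x0b] <- [cd b9]
query mem[0x14]=0xd5, mem[0x09]=0xa8, mem[0x0a]=0xcd, mem[0x10]=0xec

MEM[0x14,0x09,0x0a,0x10] = d5 a8 cd ec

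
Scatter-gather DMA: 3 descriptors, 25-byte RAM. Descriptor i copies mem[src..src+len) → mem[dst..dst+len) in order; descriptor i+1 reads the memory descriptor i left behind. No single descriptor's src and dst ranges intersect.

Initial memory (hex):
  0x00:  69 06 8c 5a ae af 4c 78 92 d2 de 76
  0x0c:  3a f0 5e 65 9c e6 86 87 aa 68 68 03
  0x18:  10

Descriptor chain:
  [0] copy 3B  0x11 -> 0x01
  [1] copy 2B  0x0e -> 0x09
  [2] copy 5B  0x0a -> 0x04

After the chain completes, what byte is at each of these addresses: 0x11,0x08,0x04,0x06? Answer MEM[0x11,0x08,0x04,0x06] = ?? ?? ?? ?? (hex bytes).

MEM[0x11,0x08,0x04,0x06] = e6 5e 65 3a

[0] 0x11->0x01 len=3 : e6 86 87
[1] 0x0e->0x09 len=2 : 5e 65
[2] 0x0a->0x04 len=5 : 65 76 3a f0 5e
query mem[0x11]=0xe6, mem[0x08]=0x5e, mem[0x04]=0x65, mem[0x06]=0x3a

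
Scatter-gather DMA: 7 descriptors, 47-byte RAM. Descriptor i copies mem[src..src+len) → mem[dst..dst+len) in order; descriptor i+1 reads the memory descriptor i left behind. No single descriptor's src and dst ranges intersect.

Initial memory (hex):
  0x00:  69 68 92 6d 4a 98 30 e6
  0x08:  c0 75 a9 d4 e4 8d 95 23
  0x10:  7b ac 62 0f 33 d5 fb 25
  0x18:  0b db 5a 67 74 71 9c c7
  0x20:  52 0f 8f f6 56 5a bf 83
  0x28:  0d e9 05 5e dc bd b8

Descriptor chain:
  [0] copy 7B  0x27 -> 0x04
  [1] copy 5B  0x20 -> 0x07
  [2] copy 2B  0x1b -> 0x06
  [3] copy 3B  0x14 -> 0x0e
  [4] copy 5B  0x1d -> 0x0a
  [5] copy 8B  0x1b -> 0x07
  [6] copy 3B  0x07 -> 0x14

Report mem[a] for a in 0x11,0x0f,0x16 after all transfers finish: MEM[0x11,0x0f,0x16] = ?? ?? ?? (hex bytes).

D0: mem[0x04..0x0a] <- [83 0d e9 05 5e dc bd]
D1: mem[0x07..0x0b] <- [52 0f 8f f6 56]
D2: mem[0x06..0x07] <- [67 74]
D3: mem[0x0e..0x10] <- [33 d5 fb]
D4: mem[0x0a..0x0e] <- [71 9c c7 52 0f]
D5: mem[0x07..0x0e] <- [67 74 71 9c c7 52 0f 8f]
D6: mem[0x14..0x16] <- [67 74 71]
query mem[0x11]=0xac, mem[0x0f]=0xd5, mem[0x16]=0x71

MEM[0x11,0x0f,0x16] = ac d5 71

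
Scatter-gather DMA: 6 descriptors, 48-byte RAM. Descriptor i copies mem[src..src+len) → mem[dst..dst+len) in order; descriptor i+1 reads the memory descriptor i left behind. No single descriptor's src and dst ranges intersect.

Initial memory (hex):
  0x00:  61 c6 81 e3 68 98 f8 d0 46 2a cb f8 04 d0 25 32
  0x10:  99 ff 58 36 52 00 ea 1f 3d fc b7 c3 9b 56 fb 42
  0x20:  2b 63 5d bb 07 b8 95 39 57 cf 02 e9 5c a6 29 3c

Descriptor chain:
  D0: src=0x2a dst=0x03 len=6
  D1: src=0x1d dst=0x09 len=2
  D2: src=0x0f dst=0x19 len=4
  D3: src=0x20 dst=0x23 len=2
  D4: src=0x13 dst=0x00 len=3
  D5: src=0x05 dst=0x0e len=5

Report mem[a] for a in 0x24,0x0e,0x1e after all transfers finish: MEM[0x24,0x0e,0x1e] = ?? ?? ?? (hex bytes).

D0: mem[0x03..0x08] <- [02 e9 5c a6 29 3c]
D1: mem[0x09..0x0a] <- [56 fb]
D2: mem[0x19..0x1c] <- [32 99 ff 58]
D3: mem[0x23..0x24] <- [2b 63]
D4: mem[0x00..0x02] <- [36 52 00]
D5: mem[0x0e..0x12] <- [5c a6 29 3c 56]
query mem[0x24]=0x63, mem[0x0e]=0x5c, mem[0x1e]=0xfb

MEM[0x24,0x0e,0x1e] = 63 5c fb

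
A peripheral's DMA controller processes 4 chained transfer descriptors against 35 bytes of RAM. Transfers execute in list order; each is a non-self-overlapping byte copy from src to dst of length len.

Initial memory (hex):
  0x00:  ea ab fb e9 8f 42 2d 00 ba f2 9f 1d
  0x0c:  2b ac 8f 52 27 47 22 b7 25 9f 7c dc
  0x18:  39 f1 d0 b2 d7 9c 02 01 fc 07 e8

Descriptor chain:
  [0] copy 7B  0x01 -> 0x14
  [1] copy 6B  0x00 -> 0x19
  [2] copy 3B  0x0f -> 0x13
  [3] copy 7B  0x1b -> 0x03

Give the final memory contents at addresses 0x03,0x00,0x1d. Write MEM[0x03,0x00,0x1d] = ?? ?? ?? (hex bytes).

[0] 0x01->0x14 len=7 : ab fb e9 8f 42 2d 00
[1] 0x00->0x19 len=6 : ea ab fb e9 8f 42
[2] 0x0f->0x13 len=3 : 52 27 47
[3] 0x1b->0x03 len=7 : fb e9 8f 42 01 fc 07
query mem[0x03]=0xfb, mem[0x00]=0xea, mem[0x1d]=0x8f

MEM[0x03,0x00,0x1d] = fb ea 8f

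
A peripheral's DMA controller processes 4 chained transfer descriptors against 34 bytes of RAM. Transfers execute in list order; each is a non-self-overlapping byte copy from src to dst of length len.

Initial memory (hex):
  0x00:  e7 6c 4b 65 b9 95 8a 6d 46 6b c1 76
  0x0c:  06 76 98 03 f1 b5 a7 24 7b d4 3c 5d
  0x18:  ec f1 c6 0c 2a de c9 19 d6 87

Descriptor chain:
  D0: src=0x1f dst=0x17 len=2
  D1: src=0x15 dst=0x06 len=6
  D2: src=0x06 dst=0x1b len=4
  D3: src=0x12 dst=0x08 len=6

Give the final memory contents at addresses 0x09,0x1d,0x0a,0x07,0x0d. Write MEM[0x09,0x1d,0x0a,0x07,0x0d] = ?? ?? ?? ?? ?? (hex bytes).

#0 dst[0x17+2] := {0x19,0xd6}
#1 dst[0x06+6] := {0xd4,0x3c,0x19,0xd6,0xf1,0xc6}
#2 dst[0x1b+4] := {0xd4,0x3c,0x19,0xd6}
#3 dst[0x08+6] := {0xa7,0x24,0x7b,0xd4,0x3c,0x19}
query mem[0x09]=0x24, mem[0x1d]=0x19, mem[0x0a]=0x7b, mem[0x07]=0x3c, mem[0x0d]=0x19

MEM[0x09,0x1d,0x0a,0x07,0x0d] = 24 19 7b 3c 19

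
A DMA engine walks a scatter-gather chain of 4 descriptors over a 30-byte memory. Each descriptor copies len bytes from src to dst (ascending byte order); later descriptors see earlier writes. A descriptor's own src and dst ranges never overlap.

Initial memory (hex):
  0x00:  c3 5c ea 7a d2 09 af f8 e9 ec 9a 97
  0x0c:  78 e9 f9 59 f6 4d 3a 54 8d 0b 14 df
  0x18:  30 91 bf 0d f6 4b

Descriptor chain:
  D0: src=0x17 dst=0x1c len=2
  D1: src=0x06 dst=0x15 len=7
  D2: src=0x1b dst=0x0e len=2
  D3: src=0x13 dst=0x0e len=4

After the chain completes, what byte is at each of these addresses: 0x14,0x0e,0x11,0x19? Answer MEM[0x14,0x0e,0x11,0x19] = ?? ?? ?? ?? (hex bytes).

  after D0: wrote 2B at 0x1c = df30
  after D1: wrote 7B at 0x15 = aff8e9ec9a9778
  after D2: wrote 2B at 0x0e = 78df
  after D3: wrote 4B at 0x0e = 548daff8
query mem[0x14]=0x8d, mem[0x0e]=0x54, mem[0x11]=0xf8, mem[0x19]=0x9a

MEM[0x14,0x0e,0x11,0x19] = 8d 54 f8 9a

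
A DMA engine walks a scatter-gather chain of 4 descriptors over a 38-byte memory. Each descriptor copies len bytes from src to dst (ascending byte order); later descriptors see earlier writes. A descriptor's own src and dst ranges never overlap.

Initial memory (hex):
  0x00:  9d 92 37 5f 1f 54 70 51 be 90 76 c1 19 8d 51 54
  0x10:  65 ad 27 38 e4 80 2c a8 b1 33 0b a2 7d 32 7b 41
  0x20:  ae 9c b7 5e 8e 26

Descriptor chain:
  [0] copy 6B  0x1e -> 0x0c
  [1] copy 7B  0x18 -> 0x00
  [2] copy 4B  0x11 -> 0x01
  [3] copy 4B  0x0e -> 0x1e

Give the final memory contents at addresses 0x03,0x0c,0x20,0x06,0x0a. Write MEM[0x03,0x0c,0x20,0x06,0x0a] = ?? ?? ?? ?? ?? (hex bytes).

#0 dst[0x0c+6] := {0x7b,0x41,0xae,0x9c,0xb7,0x5e}
#1 dst[0x00+7] := {0xb1,0x33,0x0b,0xa2,0x7d,0x32,0x7b}
#2 dst[0x01+4] := {0x5e,0x27,0x38,0xe4}
#3 dst[0x1e+4] := {0xae,0x9c,0xb7,0x5e}
query mem[0x03]=0x38, mem[0x0c]=0x7b, mem[0x20]=0xb7, mem[0x06]=0x7b, mem[0x0a]=0x76

MEM[0x03,0x0c,0x20,0x06,0x0a] = 38 7b b7 7b 76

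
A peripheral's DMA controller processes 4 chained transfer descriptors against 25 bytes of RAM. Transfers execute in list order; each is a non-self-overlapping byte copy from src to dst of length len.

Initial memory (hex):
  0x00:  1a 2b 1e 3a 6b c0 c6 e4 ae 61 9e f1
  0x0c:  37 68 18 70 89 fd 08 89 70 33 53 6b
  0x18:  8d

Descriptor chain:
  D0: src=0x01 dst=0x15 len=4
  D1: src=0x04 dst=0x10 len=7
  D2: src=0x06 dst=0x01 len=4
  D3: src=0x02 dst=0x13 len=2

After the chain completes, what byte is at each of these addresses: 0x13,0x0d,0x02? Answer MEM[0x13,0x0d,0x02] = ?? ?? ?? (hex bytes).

  after D0: wrote 4B at 0x15 = 2b1e3a6b
  after D1: wrote 7B at 0x10 = 6bc0c6e4ae619e
  after D2: wrote 4B at 0x01 = c6e4ae61
  after D3: wrote 2B at 0x13 = e4ae
query mem[0x13]=0xe4, mem[0x0d]=0x68, mem[0x02]=0xe4

MEM[0x13,0x0d,0x02] = e4 68 e4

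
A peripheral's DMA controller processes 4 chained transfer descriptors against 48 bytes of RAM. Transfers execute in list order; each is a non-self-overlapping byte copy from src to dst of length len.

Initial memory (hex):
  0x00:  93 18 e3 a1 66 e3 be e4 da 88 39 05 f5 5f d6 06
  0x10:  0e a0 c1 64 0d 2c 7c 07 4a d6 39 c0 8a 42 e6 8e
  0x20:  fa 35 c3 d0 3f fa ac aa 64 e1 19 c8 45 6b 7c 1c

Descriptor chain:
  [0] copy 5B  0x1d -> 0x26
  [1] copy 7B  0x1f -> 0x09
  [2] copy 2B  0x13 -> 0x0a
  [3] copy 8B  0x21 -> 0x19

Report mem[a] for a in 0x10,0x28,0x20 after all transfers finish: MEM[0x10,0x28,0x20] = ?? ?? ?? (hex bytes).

MEM[0x10,0x28,0x20] = 0e 8e 8e

D0: mem[0x26..0x2a] <- [42 e6 8e fa 35]
D1: mem[0x09..0x0f] <- [8e fa 35 c3 d0 3f fa]
D2: mem[0x0a..0x0b] <- [64 0d]
D3: mem[0x19..0x20] <- [35 c3 d0 3f fa 42 e6 8e]
query mem[0x10]=0x0e, mem[0x28]=0x8e, mem[0x20]=0x8e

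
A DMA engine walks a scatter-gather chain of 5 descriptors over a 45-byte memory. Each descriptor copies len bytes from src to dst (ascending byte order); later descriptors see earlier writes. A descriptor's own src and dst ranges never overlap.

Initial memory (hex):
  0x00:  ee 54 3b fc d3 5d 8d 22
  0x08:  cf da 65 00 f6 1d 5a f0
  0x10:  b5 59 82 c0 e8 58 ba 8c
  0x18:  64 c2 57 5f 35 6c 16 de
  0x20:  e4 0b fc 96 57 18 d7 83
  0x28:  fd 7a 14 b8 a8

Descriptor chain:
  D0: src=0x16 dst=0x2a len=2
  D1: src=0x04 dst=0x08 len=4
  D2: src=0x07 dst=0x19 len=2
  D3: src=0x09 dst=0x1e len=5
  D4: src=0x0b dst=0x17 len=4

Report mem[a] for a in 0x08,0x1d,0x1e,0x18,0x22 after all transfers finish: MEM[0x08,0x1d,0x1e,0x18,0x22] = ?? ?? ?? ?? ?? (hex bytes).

D0: mem[0x2a..0x2b] <- [ba 8c]
D1: mem[0x08..0x0b] <- [d3 5d 8d 22]
D2: mem[0x19..0x1a] <- [22 d3]
D3: mem[0x1e..0x22] <- [5d 8d 22 f6 1d]
D4: mem[0x17..0x1a] <- [22 f6 1d 5a]
query mem[0x08]=0xd3, mem[0x1d]=0x6c, mem[0x1e]=0x5d, mem[0x18]=0xf6, mem[0x22]=0x1d

MEM[0x08,0x1d,0x1e,0x18,0x22] = d3 6c 5d f6 1d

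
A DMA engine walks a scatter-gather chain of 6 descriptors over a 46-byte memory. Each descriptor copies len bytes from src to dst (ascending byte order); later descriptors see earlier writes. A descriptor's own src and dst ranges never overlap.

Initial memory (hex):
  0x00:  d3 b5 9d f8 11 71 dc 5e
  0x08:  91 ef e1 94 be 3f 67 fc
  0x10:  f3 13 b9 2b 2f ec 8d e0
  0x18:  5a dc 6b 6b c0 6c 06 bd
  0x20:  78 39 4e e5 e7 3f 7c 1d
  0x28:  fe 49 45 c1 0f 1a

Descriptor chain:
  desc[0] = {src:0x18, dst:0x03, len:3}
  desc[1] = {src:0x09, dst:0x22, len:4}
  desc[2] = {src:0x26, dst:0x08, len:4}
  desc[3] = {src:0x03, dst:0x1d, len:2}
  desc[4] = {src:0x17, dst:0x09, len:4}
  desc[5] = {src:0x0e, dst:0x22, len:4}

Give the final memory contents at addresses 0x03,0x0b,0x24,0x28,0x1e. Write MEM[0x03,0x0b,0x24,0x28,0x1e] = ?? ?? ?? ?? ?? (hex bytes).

MEM[0x03,0x0b,0x24,0x28,0x1e] = 5a dc f3 fe dc

[0] 0x18->0x03 len=3 : 5a dc 6b
[1] 0x09->0x22 len=4 : ef e1 94 be
[2] 0x26->0x08 len=4 : 7c 1d fe 49
[3] 0x03->0x1d len=2 : 5a dc
[4] 0x17->0x09 len=4 : e0 5a dc 6b
[5] 0x0e->0x22 len=4 : 67 fc f3 13
query mem[0x03]=0x5a, mem[0x0b]=0xdc, mem[0x24]=0xf3, mem[0x28]=0xfe, mem[0x1e]=0xdc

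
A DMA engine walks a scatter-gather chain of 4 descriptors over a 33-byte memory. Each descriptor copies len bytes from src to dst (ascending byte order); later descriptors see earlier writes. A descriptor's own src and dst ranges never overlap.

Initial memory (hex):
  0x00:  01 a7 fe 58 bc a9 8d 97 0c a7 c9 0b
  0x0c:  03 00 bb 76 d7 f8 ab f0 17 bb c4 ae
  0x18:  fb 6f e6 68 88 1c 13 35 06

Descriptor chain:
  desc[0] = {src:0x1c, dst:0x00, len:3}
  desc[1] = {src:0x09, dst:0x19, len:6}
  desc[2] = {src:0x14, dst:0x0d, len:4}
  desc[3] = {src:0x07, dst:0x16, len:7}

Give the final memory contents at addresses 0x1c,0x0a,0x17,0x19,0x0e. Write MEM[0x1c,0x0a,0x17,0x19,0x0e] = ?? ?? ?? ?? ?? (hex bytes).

MEM[0x1c,0x0a,0x17,0x19,0x0e] = 17 c9 0c c9 bb

#0 dst[0x00+3] := {0x88,0x1c,0x13}
#1 dst[0x19+6] := {0xa7,0xc9,0x0b,0x03,0x00,0xbb}
#2 dst[0x0d+4] := {0x17,0xbb,0xc4,0xae}
#3 dst[0x16+7] := {0x97,0x0c,0xa7,0xc9,0x0b,0x03,0x17}
query mem[0x1c]=0x17, mem[0x0a]=0xc9, mem[0x17]=0x0c, mem[0x19]=0xc9, mem[0x0e]=0xbb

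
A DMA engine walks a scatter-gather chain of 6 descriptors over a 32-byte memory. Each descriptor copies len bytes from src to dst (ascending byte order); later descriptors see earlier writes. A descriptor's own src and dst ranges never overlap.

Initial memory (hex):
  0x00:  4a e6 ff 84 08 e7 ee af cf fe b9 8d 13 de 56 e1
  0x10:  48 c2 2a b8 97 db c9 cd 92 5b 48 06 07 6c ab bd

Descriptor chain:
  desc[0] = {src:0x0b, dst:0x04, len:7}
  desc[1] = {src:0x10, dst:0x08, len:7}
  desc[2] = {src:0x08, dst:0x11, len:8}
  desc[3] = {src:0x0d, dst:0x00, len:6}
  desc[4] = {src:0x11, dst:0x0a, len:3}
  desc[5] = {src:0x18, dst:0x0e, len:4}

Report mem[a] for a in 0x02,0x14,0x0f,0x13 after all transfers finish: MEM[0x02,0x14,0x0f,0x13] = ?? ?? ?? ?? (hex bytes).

MEM[0x02,0x14,0x0f,0x13] = e1 b8 5b 2a

#0 dst[0x04+7] := {0x8d,0x13,0xde,0x56,0xe1,0x48,0xc2}
#1 dst[0x08+7] := {0x48,0xc2,0x2a,0xb8,0x97,0xdb,0xc9}
#2 dst[0x11+8] := {0x48,0xc2,0x2a,0xb8,0x97,0xdb,0xc9,0xe1}
#3 dst[0x00+6] := {0xdb,0xc9,0xe1,0x48,0x48,0xc2}
#4 dst[0x0a+3] := {0x48,0xc2,0x2a}
#5 dst[0x0e+4] := {0xe1,0x5b,0x48,0x06}
query mem[0x02]=0xe1, mem[0x14]=0xb8, mem[0x0f]=0x5b, mem[0x13]=0x2a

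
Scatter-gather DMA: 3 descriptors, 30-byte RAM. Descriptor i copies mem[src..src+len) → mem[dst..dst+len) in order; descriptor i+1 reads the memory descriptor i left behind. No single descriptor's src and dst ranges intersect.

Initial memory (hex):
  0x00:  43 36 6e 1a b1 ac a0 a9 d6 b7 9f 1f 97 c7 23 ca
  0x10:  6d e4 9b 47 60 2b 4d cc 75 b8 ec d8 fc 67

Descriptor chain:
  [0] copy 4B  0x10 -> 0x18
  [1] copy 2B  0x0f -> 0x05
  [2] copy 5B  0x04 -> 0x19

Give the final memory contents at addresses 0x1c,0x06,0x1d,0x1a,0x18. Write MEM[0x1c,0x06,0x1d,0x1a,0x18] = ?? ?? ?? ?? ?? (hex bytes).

#0 dst[0x18+4] := {0x6d,0xe4,0x9b,0x47}
#1 dst[0x05+2] := {0xca,0x6d}
#2 dst[0x19+5] := {0xb1,0xca,0x6d,0xa9,0xd6}
query mem[0x1c]=0xa9, mem[0x06]=0x6d, mem[0x1d]=0xd6, mem[0x1a]=0xca, mem[0x18]=0x6d

MEM[0x1c,0x06,0x1d,0x1a,0x18] = a9 6d d6 ca 6d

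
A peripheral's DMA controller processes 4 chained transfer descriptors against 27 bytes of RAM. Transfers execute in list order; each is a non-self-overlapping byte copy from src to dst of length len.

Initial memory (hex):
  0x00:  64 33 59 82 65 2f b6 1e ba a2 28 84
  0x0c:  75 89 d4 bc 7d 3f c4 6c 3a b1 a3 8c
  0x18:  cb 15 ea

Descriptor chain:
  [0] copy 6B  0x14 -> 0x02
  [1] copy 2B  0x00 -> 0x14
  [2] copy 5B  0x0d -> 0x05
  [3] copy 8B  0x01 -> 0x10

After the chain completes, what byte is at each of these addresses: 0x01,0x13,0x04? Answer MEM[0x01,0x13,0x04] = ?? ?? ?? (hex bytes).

MEM[0x01,0x13,0x04] = 33 a3 a3

D0: mem[0x02..0x07] <- [3a b1 a3 8c cb 15]
D1: mem[0x14..0x15] <- [64 33]
D2: mem[0x05..0x09] <- [89 d4 bc 7d 3f]
D3: mem[0x10..0x17] <- [33 3a b1 a3 89 d4 bc 7d]
query mem[0x01]=0x33, mem[0x13]=0xa3, mem[0x04]=0xa3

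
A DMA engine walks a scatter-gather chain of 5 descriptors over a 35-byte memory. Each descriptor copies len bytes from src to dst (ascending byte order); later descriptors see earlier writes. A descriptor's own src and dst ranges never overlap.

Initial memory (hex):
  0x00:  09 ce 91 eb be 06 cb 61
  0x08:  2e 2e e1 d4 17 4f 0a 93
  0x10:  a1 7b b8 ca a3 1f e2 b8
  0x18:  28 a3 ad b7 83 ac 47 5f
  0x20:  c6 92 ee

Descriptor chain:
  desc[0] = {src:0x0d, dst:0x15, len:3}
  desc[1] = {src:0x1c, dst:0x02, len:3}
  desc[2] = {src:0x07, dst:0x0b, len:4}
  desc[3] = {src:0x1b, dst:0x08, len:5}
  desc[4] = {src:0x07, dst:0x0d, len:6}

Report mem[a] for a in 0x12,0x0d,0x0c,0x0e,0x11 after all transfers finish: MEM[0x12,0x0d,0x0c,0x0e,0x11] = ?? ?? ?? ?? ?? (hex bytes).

MEM[0x12,0x0d,0x0c,0x0e,0x11] = 5f 61 5f b7 47

#0 dst[0x15+3] := {0x4f,0x0a,0x93}
#1 dst[0x02+3] := {0x83,0xac,0x47}
#2 dst[0x0b+4] := {0x61,0x2e,0x2e,0xe1}
#3 dst[0x08+5] := {0xb7,0x83,0xac,0x47,0x5f}
#4 dst[0x0d+6] := {0x61,0xb7,0x83,0xac,0x47,0x5f}
query mem[0x12]=0x5f, mem[0x0d]=0x61, mem[0x0c]=0x5f, mem[0x0e]=0xb7, mem[0x11]=0x47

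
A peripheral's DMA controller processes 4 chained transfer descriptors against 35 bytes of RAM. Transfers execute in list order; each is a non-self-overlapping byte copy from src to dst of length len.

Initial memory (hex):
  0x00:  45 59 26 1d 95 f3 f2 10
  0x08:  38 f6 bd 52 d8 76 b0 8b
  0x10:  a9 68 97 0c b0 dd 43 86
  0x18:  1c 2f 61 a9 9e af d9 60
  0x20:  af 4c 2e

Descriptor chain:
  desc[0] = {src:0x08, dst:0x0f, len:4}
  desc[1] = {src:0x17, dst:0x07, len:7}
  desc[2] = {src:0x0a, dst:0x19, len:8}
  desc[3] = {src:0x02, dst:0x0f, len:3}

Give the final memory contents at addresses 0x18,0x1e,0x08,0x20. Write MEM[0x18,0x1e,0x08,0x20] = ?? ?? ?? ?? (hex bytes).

[0] 0x08->0x0f len=4 : 38 f6 bd 52
[1] 0x17->0x07 len=7 : 86 1c 2f 61 a9 9e af
[2] 0x0a->0x19 len=8 : 61 a9 9e af b0 38 f6 bd
[3] 0x02->0x0f len=3 : 26 1d 95
query mem[0x18]=0x1c, mem[0x1e]=0x38, mem[0x08]=0x1c, mem[0x20]=0xbd

MEM[0x18,0x1e,0x08,0x20] = 1c 38 1c bd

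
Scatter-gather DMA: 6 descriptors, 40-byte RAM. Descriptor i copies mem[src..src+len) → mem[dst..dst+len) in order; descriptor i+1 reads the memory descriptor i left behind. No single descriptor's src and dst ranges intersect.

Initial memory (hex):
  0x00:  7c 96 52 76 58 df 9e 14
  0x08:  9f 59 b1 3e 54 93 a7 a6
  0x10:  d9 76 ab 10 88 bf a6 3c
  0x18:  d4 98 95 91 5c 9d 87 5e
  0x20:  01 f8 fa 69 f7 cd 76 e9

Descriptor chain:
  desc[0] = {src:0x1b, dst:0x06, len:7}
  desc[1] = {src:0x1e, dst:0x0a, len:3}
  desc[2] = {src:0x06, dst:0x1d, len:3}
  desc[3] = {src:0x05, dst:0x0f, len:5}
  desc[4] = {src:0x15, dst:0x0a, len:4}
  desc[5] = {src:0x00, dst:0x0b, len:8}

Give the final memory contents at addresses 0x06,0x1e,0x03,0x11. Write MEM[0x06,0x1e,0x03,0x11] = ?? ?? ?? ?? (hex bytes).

#0 dst[0x06+7] := {0x91,0x5c,0x9d,0x87,0x5e,0x01,0xf8}
#1 dst[0x0a+3] := {0x87,0x5e,0x01}
#2 dst[0x1d+3] := {0x91,0x5c,0x9d}
#3 dst[0x0f+5] := {0xdf,0x91,0x5c,0x9d,0x87}
#4 dst[0x0a+4] := {0xbf,0xa6,0x3c,0xd4}
#5 dst[0x0b+8] := {0x7c,0x96,0x52,0x76,0x58,0xdf,0x91,0x5c}
query mem[0x06]=0x91, mem[0x1e]=0x5c, mem[0x03]=0x76, mem[0x11]=0x91

MEM[0x06,0x1e,0x03,0x11] = 91 5c 76 91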